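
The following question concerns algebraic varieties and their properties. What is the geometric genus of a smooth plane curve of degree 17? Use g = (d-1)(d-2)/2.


Using the genus formula for smooth plane curves:
g = (d-1)(d-2)/2
g = (17-1)(17-2)/2
g = 16*15/2
g = 240/2 = 120

120


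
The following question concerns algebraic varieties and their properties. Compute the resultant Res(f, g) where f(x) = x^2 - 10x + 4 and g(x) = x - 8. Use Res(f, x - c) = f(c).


For Res(f, x - c), we evaluate f at x = c.
f(8) = 8^2 - 10*8 + 4
= 64 - 80 + 4
= -16 + 4 = -12
Res(f, g) = -12

-12


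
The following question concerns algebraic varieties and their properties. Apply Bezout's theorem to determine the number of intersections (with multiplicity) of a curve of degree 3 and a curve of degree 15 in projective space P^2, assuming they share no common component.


Bezout's theorem states the intersection count equals the product of degrees.
Intersection count = 3 * 15 = 45

45


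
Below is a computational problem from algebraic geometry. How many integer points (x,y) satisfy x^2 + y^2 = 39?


Systematically check integer values of x where x^2 <= 39.
For each valid x, check if 39 - x^2 is a perfect square.
Total integer solutions found: 0

0


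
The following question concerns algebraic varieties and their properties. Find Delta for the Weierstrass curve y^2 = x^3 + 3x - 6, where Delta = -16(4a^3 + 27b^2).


Compute each component:
4a^3 = 4*3^3 = 4*27 = 108
27b^2 = 27*(-6)^2 = 27*36 = 972
4a^3 + 27b^2 = 108 + 972 = 1080
Delta = -16*1080 = -17280

-17280


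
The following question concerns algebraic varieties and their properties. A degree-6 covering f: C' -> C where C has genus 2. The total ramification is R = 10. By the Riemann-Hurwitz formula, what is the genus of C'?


Riemann-Hurwitz formula: 2g' - 2 = d(2g - 2) + R
Given: d = 6, g = 2, R = 10
2g' - 2 = 6*(2*2 - 2) + 10
2g' - 2 = 6*2 + 10
2g' - 2 = 12 + 10 = 22
2g' = 24
g' = 12

12


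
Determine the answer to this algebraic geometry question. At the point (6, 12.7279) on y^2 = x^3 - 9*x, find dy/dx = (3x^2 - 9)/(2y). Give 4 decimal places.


Using implicit differentiation of y^2 = x^3 - 9*x:
2y * dy/dx = 3x^2 - 9
dy/dx = (3x^2 - 9)/(2y)
Numerator: 3*6^2 - 9 = 99
Denominator: 2*12.7279 = 25.4558
dy/dx = 99/25.4558 = 3.8891

3.8891


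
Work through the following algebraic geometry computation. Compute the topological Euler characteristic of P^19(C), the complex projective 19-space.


The complex projective space P^19 has one cell in each even real dimension 0, 2, ..., 38.
The cohomology groups are H^{2k}(P^19) = Z for k = 0,...,19, and 0 otherwise.
Euler characteristic = sum of Betti numbers = 1 per even-dimensional cohomology group.
chi(P^19) = 19 + 1 = 20

20


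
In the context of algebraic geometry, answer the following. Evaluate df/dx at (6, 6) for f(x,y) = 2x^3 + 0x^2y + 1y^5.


df/dx = 3*2*x^2 + 2*0*x^1*y
At (6,6): 3*2*6^2 + 2*0*6^1*6
= 216 + 0
= 216

216


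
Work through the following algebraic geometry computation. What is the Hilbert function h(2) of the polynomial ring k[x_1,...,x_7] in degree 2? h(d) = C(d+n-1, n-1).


The Hilbert function for the polynomial ring in 7 variables is:
h(d) = C(d+n-1, n-1)
h(2) = C(2+7-1, 7-1) = C(8, 6)
= 8! / (6! * 2!)
= 28

28


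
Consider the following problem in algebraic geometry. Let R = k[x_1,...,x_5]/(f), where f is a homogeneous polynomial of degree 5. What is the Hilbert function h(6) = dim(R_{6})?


For R = k[x_1,...,x_n]/(f) with f homogeneous of degree e:
The Hilbert series is (1 - t^e)/(1 - t)^n.
So h(d) = C(d+n-1, n-1) - C(d-e+n-1, n-1) for d >= e.
With n=5, e=5, d=6:
C(6+5-1, 5-1) = C(10, 4) = 210
C(6-5+5-1, 5-1) = C(5, 4) = 5
h(6) = 210 - 5 = 205

205


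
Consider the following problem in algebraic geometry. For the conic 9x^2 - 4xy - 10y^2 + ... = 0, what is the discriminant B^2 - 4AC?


The discriminant of a conic Ax^2 + Bxy + Cy^2 + ... = 0 is B^2 - 4AC.
B^2 = (-4)^2 = 16
4AC = 4*9*(-10) = -360
Discriminant = 16 + 360 = 376

376


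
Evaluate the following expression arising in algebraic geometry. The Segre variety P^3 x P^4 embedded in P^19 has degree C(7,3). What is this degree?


The degree of the Segre variety P^3 x P^4 is C(m+n, m).
= C(7, 3)
= 35

35


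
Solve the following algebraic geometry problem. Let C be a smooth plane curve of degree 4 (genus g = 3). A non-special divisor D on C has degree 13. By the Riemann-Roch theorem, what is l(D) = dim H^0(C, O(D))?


First, compute the genus of a smooth plane curve of degree 4:
g = (d-1)(d-2)/2 = (4-1)(4-2)/2 = 3
For a non-special divisor D (i.e., h^1(D) = 0), Riemann-Roch gives:
l(D) = deg(D) - g + 1
Since deg(D) = 13 >= 2g - 1 = 5, D is non-special.
l(D) = 13 - 3 + 1 = 11

11


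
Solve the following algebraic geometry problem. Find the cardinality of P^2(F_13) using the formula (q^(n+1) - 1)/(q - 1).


P^2(F_13) has (q^(n+1) - 1)/(q - 1) points.
= 13^2 + 13^1 + 13^0
= 169 + 13 + 1
= 183

183


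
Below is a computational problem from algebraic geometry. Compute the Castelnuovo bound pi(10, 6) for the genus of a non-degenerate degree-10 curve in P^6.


Castelnuovo's bound: write d - 1 = m(r-1) + epsilon with 0 <= epsilon < r-1.
d - 1 = 10 - 1 = 9
r - 1 = 6 - 1 = 5
9 = 1*5 + 4, so m = 1, epsilon = 4
pi(d, r) = m(m-1)(r-1)/2 + m*epsilon
= 1*0*5/2 + 1*4
= 0/2 + 4
= 0 + 4 = 4

4


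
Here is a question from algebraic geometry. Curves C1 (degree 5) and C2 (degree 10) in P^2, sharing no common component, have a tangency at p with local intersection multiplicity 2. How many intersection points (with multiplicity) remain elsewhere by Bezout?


By Bezout's theorem, the total intersection number is d1 * d2.
Total = 5 * 10 = 50
Intersection multiplicity at p = 2
Remaining intersections = 50 - 2 = 48

48


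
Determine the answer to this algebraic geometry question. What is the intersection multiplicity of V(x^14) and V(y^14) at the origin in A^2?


The intersection multiplicity of V(x^a) and V(y^b) at the origin is:
I(O; V(x^14), V(y^14)) = dim_k(k[x,y]/(x^14, y^14))
A basis for k[x,y]/(x^14, y^14) is the set of monomials x^i * y^j
where 0 <= i < 14 and 0 <= j < 14.
The number of such monomials is 14 * 14 = 196

196


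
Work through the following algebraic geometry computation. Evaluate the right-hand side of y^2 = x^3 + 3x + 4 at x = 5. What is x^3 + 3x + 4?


Compute x^3 + 3x + 4 at x = 5:
x^3 = 5^3 = 125
3*x = 3*5 = 15
Sum: 125 + 15 + 4 = 144

144


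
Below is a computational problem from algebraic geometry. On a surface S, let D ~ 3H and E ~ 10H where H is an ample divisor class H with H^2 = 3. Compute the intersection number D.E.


Using bilinearity of the intersection pairing on a surface S:
(aH).(bH) = ab * (H.H)
We have H^2 = 3.
D.E = (3H).(10H) = 3*10*3
= 30*3
= 90

90


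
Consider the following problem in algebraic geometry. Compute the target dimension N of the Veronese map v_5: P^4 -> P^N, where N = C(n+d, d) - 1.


The Veronese embedding v_d: P^n -> P^N maps each point to all
degree-d monomials in n+1 homogeneous coordinates.
N = C(n+d, d) - 1
N = C(4+5, 5) - 1
N = C(9, 5) - 1
C(9, 5) = 126
N = 126 - 1 = 125

125


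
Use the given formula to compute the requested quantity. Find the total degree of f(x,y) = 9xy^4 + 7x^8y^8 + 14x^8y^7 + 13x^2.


Examine each term for its total degree (sum of exponents).
  Term '9xy^4' has total degree 1+4 = 5.
  Term '7x^8y^8' has total degree 8+8 = 16.
  Term '14x^8y^7' has total degree 8+7 = 15.
  Term '13x^2' has total degree 2+0 = 2.
The maximum total degree among all terms is 16.

16


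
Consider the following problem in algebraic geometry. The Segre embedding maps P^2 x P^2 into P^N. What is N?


The Segre embedding maps P^m x P^n into P^N via
all products of coordinates from each factor.
N = (m+1)(n+1) - 1
N = (2+1)(2+1) - 1
N = 3*3 - 1
N = 9 - 1 = 8

8


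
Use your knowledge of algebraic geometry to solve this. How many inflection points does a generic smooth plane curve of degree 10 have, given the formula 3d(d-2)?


For a general smooth plane curve C of degree d, the inflection points are
the intersection of C with its Hessian curve, which has degree 3(d-2).
By Bezout, the total intersection number is d * 3(d-2) = 10 * 24 = 240.
For a general curve every flex is ordinary, so each contributes
multiplicity 1 to C·Hess(C), and the number of distinct inflection
points is 3d(d-2).
Inflection points = 3*10*(10-2) = 3*10*8 = 240

240


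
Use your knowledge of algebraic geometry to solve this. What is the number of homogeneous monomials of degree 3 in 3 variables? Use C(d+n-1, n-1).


The number of degree-3 monomials in 3 variables is C(d+n-1, n-1).
= C(3+3-1, 3-1) = C(5, 2)
= 10

10


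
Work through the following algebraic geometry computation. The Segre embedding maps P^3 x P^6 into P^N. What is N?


The Segre embedding maps P^m x P^n into P^N via
all products of coordinates from each factor.
N = (m+1)(n+1) - 1
N = (3+1)(6+1) - 1
N = 4*7 - 1
N = 28 - 1 = 27

27


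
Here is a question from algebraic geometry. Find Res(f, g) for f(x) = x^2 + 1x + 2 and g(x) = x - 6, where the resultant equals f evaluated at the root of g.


For Res(f, x - c), we evaluate f at x = c.
f(6) = 6^2 + 1*6 + 2
= 36 + 6 + 2
= 42 + 2 = 44
Res(f, g) = 44

44


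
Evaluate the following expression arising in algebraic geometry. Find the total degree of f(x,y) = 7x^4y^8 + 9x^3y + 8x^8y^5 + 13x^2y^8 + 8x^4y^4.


Examine each term for its total degree (sum of exponents).
  Term '7x^4y^8' has total degree 4+8 = 12.
  Term '9x^3y' has total degree 3+1 = 4.
  Term '8x^8y^5' has total degree 8+5 = 13.
  Term '13x^2y^8' has total degree 2+8 = 10.
  Term '8x^4y^4' has total degree 4+4 = 8.
The maximum total degree among all terms is 13.

13


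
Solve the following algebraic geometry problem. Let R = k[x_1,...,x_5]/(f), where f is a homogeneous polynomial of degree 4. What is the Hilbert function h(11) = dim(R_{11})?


For R = k[x_1,...,x_n]/(f) with f homogeneous of degree e:
The Hilbert series is (1 - t^e)/(1 - t)^n.
So h(d) = C(d+n-1, n-1) - C(d-e+n-1, n-1) for d >= e.
With n=5, e=4, d=11:
C(11+5-1, 5-1) = C(15, 4) = 1365
C(11-4+5-1, 5-1) = C(11, 4) = 330
h(11) = 1365 - 330 = 1035

1035


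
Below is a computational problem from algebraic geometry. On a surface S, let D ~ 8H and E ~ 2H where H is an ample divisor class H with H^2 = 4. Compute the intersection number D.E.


Using bilinearity of the intersection pairing on a surface S:
(aH).(bH) = ab * (H.H)
We have H^2 = 4.
D.E = (8H).(2H) = 8*2*4
= 16*4
= 64

64


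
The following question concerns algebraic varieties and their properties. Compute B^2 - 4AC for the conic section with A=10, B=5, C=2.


The discriminant of a conic Ax^2 + Bxy + Cy^2 + ... = 0 is B^2 - 4AC.
B^2 = 5^2 = 25
4AC = 4*10*2 = 80
Discriminant = 25 - 80 = -55

-55


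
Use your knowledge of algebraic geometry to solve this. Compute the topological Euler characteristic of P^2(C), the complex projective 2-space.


The complex projective space P^2 has one cell in each even real dimension 0, 2, ..., 4.
The cohomology groups are H^{2k}(P^2) = Z for k = 0,...,2, and 0 otherwise.
Euler characteristic = sum of Betti numbers = 1 per even-dimensional cohomology group.
chi(P^2) = 2 + 1 = 3

3


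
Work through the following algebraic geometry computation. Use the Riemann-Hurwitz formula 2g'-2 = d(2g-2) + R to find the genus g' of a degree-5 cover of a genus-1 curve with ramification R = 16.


Riemann-Hurwitz formula: 2g' - 2 = d(2g - 2) + R
Given: d = 5, g = 1, R = 16
2g' - 2 = 5*(2*1 - 2) + 16
2g' - 2 = 5*0 + 16
2g' - 2 = 0 + 16 = 16
2g' = 18
g' = 9

9


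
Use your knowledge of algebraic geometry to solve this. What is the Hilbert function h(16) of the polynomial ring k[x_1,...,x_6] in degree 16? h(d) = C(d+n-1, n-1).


The Hilbert function for the polynomial ring in 6 variables is:
h(d) = C(d+n-1, n-1)
h(16) = C(16+6-1, 6-1) = C(21, 5)
= 21! / (5! * 16!)
= 20349

20349


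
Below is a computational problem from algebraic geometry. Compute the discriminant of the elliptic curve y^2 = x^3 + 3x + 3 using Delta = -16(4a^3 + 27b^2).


Compute each component:
4a^3 = 4*3^3 = 4*27 = 108
27b^2 = 27*3^2 = 27*9 = 243
4a^3 + 27b^2 = 108 + 243 = 351
Delta = -16*351 = -5616

-5616


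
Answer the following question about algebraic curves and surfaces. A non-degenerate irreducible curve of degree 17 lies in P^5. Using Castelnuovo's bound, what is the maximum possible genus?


Castelnuovo's bound: write d - 1 = m(r-1) + epsilon with 0 <= epsilon < r-1.
d - 1 = 17 - 1 = 16
r - 1 = 5 - 1 = 4
16 = 4*4 + 0, so m = 4, epsilon = 0
pi(d, r) = m(m-1)(r-1)/2 + m*epsilon
= 4*3*4/2 + 4*0
= 48/2 + 0
= 24 + 0 = 24

24


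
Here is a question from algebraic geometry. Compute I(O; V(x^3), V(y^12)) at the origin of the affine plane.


The intersection multiplicity of V(x^a) and V(y^b) at the origin is:
I(O; V(x^3), V(y^12)) = dim_k(k[x,y]/(x^3, y^12))
A basis for k[x,y]/(x^3, y^12) is the set of monomials x^i * y^j
where 0 <= i < 3 and 0 <= j < 12.
The number of such monomials is 3 * 12 = 36

36


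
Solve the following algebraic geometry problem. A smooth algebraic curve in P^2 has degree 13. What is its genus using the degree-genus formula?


Using the genus formula for smooth plane curves:
g = (d-1)(d-2)/2
g = (13-1)(13-2)/2
g = 12*11/2
g = 132/2 = 66

66


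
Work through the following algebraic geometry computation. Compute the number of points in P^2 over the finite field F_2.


P^2(F_2) has (q^(n+1) - 1)/(q - 1) points.
= 2^2 + 2^1 + 2^0
= 4 + 2 + 1
= 7

7


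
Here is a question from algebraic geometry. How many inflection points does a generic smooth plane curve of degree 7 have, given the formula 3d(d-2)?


For a general smooth plane curve C of degree d, the inflection points are
the intersection of C with its Hessian curve, which has degree 3(d-2).
By Bezout, the total intersection number is d * 3(d-2) = 7 * 15 = 105.
For a general curve every flex is ordinary, so each contributes
multiplicity 1 to C·Hess(C), and the number of distinct inflection
points is 3d(d-2).
Inflection points = 3*7*(7-2) = 3*7*5 = 105

105


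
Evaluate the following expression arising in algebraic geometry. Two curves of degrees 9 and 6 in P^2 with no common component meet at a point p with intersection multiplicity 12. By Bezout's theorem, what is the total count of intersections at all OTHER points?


By Bezout's theorem, the total intersection number is d1 * d2.
Total = 9 * 6 = 54
Intersection multiplicity at p = 12
Remaining intersections = 54 - 12 = 42

42


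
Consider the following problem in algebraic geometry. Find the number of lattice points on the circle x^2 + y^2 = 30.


Systematically check integer values of x where x^2 <= 30.
For each valid x, check if 30 - x^2 is a perfect square.
Total integer solutions found: 0

0


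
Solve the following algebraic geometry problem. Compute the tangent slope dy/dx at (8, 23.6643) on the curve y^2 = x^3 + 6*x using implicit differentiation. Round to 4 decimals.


Using implicit differentiation of y^2 = x^3 + 6*x:
2y * dy/dx = 3x^2 + 6
dy/dx = (3x^2 + 6)/(2y)
Numerator: 3*8^2 + 6 = 198
Denominator: 2*23.6643 = 47.3286
dy/dx = 198/47.3286 = 4.1835

4.1835


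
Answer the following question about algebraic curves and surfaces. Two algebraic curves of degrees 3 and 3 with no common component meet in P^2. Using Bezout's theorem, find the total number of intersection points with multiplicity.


Bezout's theorem states the intersection count equals the product of degrees.
Intersection count = 3 * 3 = 9

9


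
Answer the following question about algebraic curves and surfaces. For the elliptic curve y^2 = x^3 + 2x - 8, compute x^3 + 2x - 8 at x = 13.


Compute x^3 + 2x - 8 at x = 13:
x^3 = 13^3 = 2197
2*x = 2*13 = 26
Sum: 2197 + 26 - 8 = 2215

2215


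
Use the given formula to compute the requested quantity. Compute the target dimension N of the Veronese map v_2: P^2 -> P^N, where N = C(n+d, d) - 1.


The Veronese embedding v_d: P^n -> P^N maps each point to all
degree-d monomials in n+1 homogeneous coordinates.
N = C(n+d, d) - 1
N = C(2+2, 2) - 1
N = C(4, 2) - 1
C(4, 2) = 6
N = 6 - 1 = 5

5


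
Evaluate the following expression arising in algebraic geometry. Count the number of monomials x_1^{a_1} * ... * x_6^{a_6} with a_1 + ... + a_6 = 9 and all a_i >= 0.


The number of degree-9 monomials in 6 variables is C(d+n-1, n-1).
= C(9+6-1, 6-1) = C(14, 5)
= 2002

2002


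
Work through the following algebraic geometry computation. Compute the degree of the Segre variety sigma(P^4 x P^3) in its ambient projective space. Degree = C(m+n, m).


The degree of the Segre variety P^4 x P^3 is C(m+n, m).
= C(7, 4)
= 35

35


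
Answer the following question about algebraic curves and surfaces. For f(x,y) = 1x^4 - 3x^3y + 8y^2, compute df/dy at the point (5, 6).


df/dy = (-3)*x^3 + 2*8*y^1
At (5,6): (-3)*5^3 + 2*8*6^1
= -375 + 96
= -279

-279


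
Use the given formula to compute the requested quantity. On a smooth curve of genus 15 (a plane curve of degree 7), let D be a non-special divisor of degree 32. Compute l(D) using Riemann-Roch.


First, compute the genus of a smooth plane curve of degree 7:
g = (d-1)(d-2)/2 = (7-1)(7-2)/2 = 15
For a non-special divisor D (i.e., h^1(D) = 0), Riemann-Roch gives:
l(D) = deg(D) - g + 1
Since deg(D) = 32 >= 2g - 1 = 29, D is non-special.
l(D) = 32 - 15 + 1 = 18

18


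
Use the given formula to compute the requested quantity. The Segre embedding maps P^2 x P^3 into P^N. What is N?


The Segre embedding maps P^m x P^n into P^N via
all products of coordinates from each factor.
N = (m+1)(n+1) - 1
N = (2+1)(3+1) - 1
N = 3*4 - 1
N = 12 - 1 = 11

11


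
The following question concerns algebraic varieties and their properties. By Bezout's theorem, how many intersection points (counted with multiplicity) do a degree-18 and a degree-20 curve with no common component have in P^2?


Bezout's theorem states the intersection count equals the product of degrees.
Intersection count = 18 * 20 = 360

360


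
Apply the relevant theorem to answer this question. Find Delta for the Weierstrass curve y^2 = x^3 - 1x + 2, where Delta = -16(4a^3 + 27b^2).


Compute each component:
4a^3 = 4*(-1)^3 = 4*(-1) = -4
27b^2 = 27*2^2 = 27*4 = 108
4a^3 + 27b^2 = -4 + 108 = 104
Delta = -16*104 = -1664

-1664


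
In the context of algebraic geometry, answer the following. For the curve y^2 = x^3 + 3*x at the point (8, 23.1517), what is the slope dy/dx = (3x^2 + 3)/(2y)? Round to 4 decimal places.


Using implicit differentiation of y^2 = x^3 + 3*x:
2y * dy/dx = 3x^2 + 3
dy/dx = (3x^2 + 3)/(2y)
Numerator: 3*8^2 + 3 = 195
Denominator: 2*23.1517 = 46.3034
dy/dx = 195/46.3034 = 4.2114

4.2114


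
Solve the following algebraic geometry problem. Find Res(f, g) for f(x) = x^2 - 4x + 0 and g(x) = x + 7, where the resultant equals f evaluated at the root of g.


For Res(f, x - c), we evaluate f at x = c.
f(-7) = (-7)^2 - 4*(-7) + 0
= 49 + 28 + 0
= 77 + 0 = 77
Res(f, g) = 77

77


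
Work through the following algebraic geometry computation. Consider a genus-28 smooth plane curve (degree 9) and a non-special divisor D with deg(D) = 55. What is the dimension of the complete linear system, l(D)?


First, compute the genus of a smooth plane curve of degree 9:
g = (d-1)(d-2)/2 = (9-1)(9-2)/2 = 28
For a non-special divisor D (i.e., h^1(D) = 0), Riemann-Roch gives:
l(D) = deg(D) - g + 1
Since deg(D) = 55 >= 2g - 1 = 55, D is non-special.
l(D) = 55 - 28 + 1 = 28

28


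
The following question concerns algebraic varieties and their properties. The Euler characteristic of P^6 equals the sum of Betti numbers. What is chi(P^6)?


The complex projective space P^6 has one cell in each even real dimension 0, 2, ..., 12.
The cohomology groups are H^{2k}(P^6) = Z for k = 0,...,6, and 0 otherwise.
Euler characteristic = sum of Betti numbers = 1 per even-dimensional cohomology group.
chi(P^6) = 6 + 1 = 7

7


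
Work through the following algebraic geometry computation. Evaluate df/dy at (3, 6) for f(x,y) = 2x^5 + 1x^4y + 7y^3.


df/dy = 1*x^4 + 3*7*y^2
At (3,6): 1*3^4 + 3*7*6^2
= 81 + 756
= 837

837


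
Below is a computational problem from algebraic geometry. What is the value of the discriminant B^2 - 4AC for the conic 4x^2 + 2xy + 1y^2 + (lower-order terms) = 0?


The discriminant of a conic Ax^2 + Bxy + Cy^2 + ... = 0 is B^2 - 4AC.
B^2 = 2^2 = 4
4AC = 4*4*1 = 16
Discriminant = 4 - 16 = -12

-12


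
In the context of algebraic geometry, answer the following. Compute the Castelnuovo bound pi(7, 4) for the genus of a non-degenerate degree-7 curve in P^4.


Castelnuovo's bound: write d - 1 = m(r-1) + epsilon with 0 <= epsilon < r-1.
d - 1 = 7 - 1 = 6
r - 1 = 4 - 1 = 3
6 = 2*3 + 0, so m = 2, epsilon = 0
pi(d, r) = m(m-1)(r-1)/2 + m*epsilon
= 2*1*3/2 + 2*0
= 6/2 + 0
= 3 + 0 = 3

3


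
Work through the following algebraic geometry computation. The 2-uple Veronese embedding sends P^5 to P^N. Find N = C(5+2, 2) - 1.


The Veronese embedding v_d: P^n -> P^N maps each point to all
degree-d monomials in n+1 homogeneous coordinates.
N = C(n+d, d) - 1
N = C(5+2, 2) - 1
N = C(7, 2) - 1
C(7, 2) = 21
N = 21 - 1 = 20

20


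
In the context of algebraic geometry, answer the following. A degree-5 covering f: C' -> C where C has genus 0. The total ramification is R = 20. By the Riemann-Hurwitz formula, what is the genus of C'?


Riemann-Hurwitz formula: 2g' - 2 = d(2g - 2) + R
Given: d = 5, g = 0, R = 20
2g' - 2 = 5*(2*0 - 2) + 20
2g' - 2 = 5*(-2) + 20
2g' - 2 = -10 + 20 = 10
2g' = 12
g' = 6

6


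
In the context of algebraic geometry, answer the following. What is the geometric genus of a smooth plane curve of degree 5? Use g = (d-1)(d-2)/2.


Using the genus formula for smooth plane curves:
g = (d-1)(d-2)/2
g = (5-1)(5-2)/2
g = 4*3/2
g = 12/2 = 6

6


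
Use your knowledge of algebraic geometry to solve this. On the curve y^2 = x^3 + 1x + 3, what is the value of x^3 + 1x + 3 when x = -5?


Compute x^3 + 1x + 3 at x = -5:
x^3 = (-5)^3 = -125
1*x = 1*(-5) = -5
Sum: -125 - 5 + 3 = -127

-127


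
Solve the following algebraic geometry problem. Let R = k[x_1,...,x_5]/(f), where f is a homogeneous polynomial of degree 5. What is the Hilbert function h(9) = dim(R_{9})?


For R = k[x_1,...,x_n]/(f) with f homogeneous of degree e:
The Hilbert series is (1 - t^e)/(1 - t)^n.
So h(d) = C(d+n-1, n-1) - C(d-e+n-1, n-1) for d >= e.
With n=5, e=5, d=9:
C(9+5-1, 5-1) = C(13, 4) = 715
C(9-5+5-1, 5-1) = C(8, 4) = 70
h(9) = 715 - 70 = 645

645


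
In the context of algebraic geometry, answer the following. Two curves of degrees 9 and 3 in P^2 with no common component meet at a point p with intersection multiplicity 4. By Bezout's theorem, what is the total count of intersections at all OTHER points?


By Bezout's theorem, the total intersection number is d1 * d2.
Total = 9 * 3 = 27
Intersection multiplicity at p = 4
Remaining intersections = 27 - 4 = 23

23


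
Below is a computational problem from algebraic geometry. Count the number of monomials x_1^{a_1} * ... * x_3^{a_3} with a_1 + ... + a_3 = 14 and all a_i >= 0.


The number of degree-14 monomials in 3 variables is C(d+n-1, n-1).
= C(14+3-1, 3-1) = C(16, 2)
= 120

120


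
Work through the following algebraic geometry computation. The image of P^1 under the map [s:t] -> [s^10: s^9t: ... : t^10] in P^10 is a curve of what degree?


The rational normal curve in P^10 is the image of P^1 under the 10-uple Veronese.
A general hyperplane in P^10 pulls back to a degree-10 form on P^1, which has 10 zeros,
so the curve meets a general hyperplane in 10 points. Degree = 10.

10


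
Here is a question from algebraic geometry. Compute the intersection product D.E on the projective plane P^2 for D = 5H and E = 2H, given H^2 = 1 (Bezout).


Using bilinearity of the intersection pairing on the projective plane P^2:
(aH).(bH) = ab * (H.H)
We have H^2 = 1 (Bezout).
D.E = (5H).(2H) = 5*2*1
= 10*1
= 10

10


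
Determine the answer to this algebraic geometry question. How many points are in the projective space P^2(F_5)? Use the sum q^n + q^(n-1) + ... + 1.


P^2(F_5) has (q^(n+1) - 1)/(q - 1) points.
= 5^2 + 5^1 + 5^0
= 25 + 5 + 1
= 31

31


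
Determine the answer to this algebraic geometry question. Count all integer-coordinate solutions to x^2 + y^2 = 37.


Systematically check integer values of x where x^2 <= 37.
For each valid x, check if 37 - x^2 is a perfect square.
x=1: 37 - 1 = 36, sqrt = 6 (valid)
x=6: 37 - 36 = 1, sqrt = 1 (valid)
Total integer solutions found: 8

8


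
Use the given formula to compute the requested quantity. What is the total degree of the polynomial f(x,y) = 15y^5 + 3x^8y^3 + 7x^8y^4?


Examine each term for its total degree (sum of exponents).
  Term '15y^5' has total degree 0+5 = 5.
  Term '3x^8y^3' has total degree 8+3 = 11.
  Term '7x^8y^4' has total degree 8+4 = 12.
The maximum total degree among all terms is 12.

12


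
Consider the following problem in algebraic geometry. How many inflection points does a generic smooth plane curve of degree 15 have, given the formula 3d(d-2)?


For a general smooth plane curve C of degree d, the inflection points are
the intersection of C with its Hessian curve, which has degree 3(d-2).
By Bezout, the total intersection number is d * 3(d-2) = 15 * 39 = 585.
For a general curve every flex is ordinary, so each contributes
multiplicity 1 to C·Hess(C), and the number of distinct inflection
points is 3d(d-2).
Inflection points = 3*15*(15-2) = 3*15*13 = 585

585


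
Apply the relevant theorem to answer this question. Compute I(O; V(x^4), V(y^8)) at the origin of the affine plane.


The intersection multiplicity of V(x^a) and V(y^b) at the origin is:
I(O; V(x^4), V(y^8)) = dim_k(k[x,y]/(x^4, y^8))
A basis for k[x,y]/(x^4, y^8) is the set of monomials x^i * y^j
where 0 <= i < 4 and 0 <= j < 8.
The number of such monomials is 4 * 8 = 32

32


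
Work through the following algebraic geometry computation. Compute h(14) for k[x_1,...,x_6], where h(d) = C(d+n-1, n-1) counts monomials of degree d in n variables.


The Hilbert function for the polynomial ring in 6 variables is:
h(d) = C(d+n-1, n-1)
h(14) = C(14+6-1, 6-1) = C(19, 5)
= 19! / (5! * 14!)
= 11628

11628


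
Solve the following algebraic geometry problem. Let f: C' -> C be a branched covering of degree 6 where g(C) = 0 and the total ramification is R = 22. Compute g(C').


Riemann-Hurwitz formula: 2g' - 2 = d(2g - 2) + R
Given: d = 6, g = 0, R = 22
2g' - 2 = 6*(2*0 - 2) + 22
2g' - 2 = 6*(-2) + 22
2g' - 2 = -12 + 22 = 10
2g' = 12
g' = 6

6


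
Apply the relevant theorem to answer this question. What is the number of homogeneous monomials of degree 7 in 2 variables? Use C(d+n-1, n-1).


The number of degree-7 monomials in 2 variables is C(d+n-1, n-1).
= C(7+2-1, 2-1) = C(8, 1)
= 8

8


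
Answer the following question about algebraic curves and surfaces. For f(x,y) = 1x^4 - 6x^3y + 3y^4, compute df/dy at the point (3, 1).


df/dy = (-6)*x^3 + 4*3*y^3
At (3,1): (-6)*3^3 + 4*3*1^3
= -162 + 12
= -150

-150


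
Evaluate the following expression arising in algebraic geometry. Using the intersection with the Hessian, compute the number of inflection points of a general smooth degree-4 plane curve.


For a general smooth plane curve C of degree d, the inflection points are
the intersection of C with its Hessian curve, which has degree 3(d-2).
By Bezout, the total intersection number is d * 3(d-2) = 4 * 6 = 24.
For a general curve every flex is ordinary, so each contributes
multiplicity 1 to C·Hess(C), and the number of distinct inflection
points is 3d(d-2).
Inflection points = 3*4*(4-2) = 3*4*2 = 24

24


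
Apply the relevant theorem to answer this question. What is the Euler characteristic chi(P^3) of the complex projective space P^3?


The complex projective space P^3 has one cell in each even real dimension 0, 2, ..., 6.
The cohomology groups are H^{2k}(P^3) = Z for k = 0,...,3, and 0 otherwise.
Euler characteristic = sum of Betti numbers = 1 per even-dimensional cohomology group.
chi(P^3) = 3 + 1 = 4

4


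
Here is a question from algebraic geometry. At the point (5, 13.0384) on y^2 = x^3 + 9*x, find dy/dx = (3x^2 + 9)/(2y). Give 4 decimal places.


Using implicit differentiation of y^2 = x^3 + 9*x:
2y * dy/dx = 3x^2 + 9
dy/dx = (3x^2 + 9)/(2y)
Numerator: 3*5^2 + 9 = 84
Denominator: 2*13.0384 = 26.0768
dy/dx = 84/26.0768 = 3.2213

3.2213


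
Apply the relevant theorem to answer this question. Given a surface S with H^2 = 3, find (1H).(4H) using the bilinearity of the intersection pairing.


Using bilinearity of the intersection pairing on a surface S:
(aH).(bH) = ab * (H.H)
We have H^2 = 3.
D.E = (1H).(4H) = 1*4*3
= 4*3
= 12

12


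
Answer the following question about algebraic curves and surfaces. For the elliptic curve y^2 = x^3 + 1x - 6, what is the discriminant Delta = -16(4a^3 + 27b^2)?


Compute each component:
4a^3 = 4*1^3 = 4*1 = 4
27b^2 = 27*(-6)^2 = 27*36 = 972
4a^3 + 27b^2 = 4 + 972 = 976
Delta = -16*976 = -15616

-15616


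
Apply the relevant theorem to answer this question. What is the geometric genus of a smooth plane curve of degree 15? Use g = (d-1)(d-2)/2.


Using the genus formula for smooth plane curves:
g = (d-1)(d-2)/2
g = (15-1)(15-2)/2
g = 14*13/2
g = 182/2 = 91

91


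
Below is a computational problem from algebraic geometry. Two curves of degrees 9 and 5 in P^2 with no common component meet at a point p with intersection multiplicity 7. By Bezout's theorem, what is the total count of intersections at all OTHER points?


By Bezout's theorem, the total intersection number is d1 * d2.
Total = 9 * 5 = 45
Intersection multiplicity at p = 7
Remaining intersections = 45 - 7 = 38

38


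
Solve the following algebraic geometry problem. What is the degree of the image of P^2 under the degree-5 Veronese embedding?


The Veronese variety v_5(P^2) has degree d^r.
d^r = 5^2 = 25

25


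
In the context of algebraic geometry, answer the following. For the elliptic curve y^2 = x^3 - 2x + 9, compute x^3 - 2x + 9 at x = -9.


Compute x^3 - 2x + 9 at x = -9:
x^3 = (-9)^3 = -729
(-2)*x = (-2)*(-9) = 18
Sum: -729 + 18 + 9 = -702

-702


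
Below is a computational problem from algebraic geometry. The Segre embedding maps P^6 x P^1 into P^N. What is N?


The Segre embedding maps P^m x P^n into P^N via
all products of coordinates from each factor.
N = (m+1)(n+1) - 1
N = (6+1)(1+1) - 1
N = 7*2 - 1
N = 14 - 1 = 13

13


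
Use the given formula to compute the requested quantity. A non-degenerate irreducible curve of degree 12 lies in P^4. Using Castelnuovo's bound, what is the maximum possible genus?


Castelnuovo's bound: write d - 1 = m(r-1) + epsilon with 0 <= epsilon < r-1.
d - 1 = 12 - 1 = 11
r - 1 = 4 - 1 = 3
11 = 3*3 + 2, so m = 3, epsilon = 2
pi(d, r) = m(m-1)(r-1)/2 + m*epsilon
= 3*2*3/2 + 3*2
= 18/2 + 6
= 9 + 6 = 15

15


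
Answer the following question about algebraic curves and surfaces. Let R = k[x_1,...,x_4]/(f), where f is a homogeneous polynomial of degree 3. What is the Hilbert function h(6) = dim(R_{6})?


For R = k[x_1,...,x_n]/(f) with f homogeneous of degree e:
The Hilbert series is (1 - t^e)/(1 - t)^n.
So h(d) = C(d+n-1, n-1) - C(d-e+n-1, n-1) for d >= e.
With n=4, e=3, d=6:
C(6+4-1, 4-1) = C(9, 3) = 84
C(6-3+4-1, 4-1) = C(6, 3) = 20
h(6) = 84 - 20 = 64

64


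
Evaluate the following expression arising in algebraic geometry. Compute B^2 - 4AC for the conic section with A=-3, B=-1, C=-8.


The discriminant of a conic Ax^2 + Bxy + Cy^2 + ... = 0 is B^2 - 4AC.
B^2 = (-1)^2 = 1
4AC = 4*(-3)*(-8) = 96
Discriminant = 1 - 96 = -95

-95


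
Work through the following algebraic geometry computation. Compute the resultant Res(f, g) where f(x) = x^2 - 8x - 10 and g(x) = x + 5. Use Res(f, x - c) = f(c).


For Res(f, x - c), we evaluate f at x = c.
f(-5) = (-5)^2 - 8*(-5) - 10
= 25 + 40 - 10
= 65 - 10 = 55
Res(f, g) = 55

55


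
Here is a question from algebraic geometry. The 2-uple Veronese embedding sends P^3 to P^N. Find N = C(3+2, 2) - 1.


The Veronese embedding v_d: P^n -> P^N maps each point to all
degree-d monomials in n+1 homogeneous coordinates.
N = C(n+d, d) - 1
N = C(3+2, 2) - 1
N = C(5, 2) - 1
C(5, 2) = 10
N = 10 - 1 = 9

9


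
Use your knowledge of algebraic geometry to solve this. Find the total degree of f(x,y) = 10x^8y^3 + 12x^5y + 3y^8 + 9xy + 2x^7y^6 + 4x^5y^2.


Examine each term for its total degree (sum of exponents).
  Term '10x^8y^3' has total degree 8+3 = 11.
  Term '12x^5y' has total degree 5+1 = 6.
  Term '3y^8' has total degree 0+8 = 8.
  Term '9xy' has total degree 1+1 = 2.
  Term '2x^7y^6' has total degree 7+6 = 13.
  Term '4x^5y^2' has total degree 5+2 = 7.
The maximum total degree among all terms is 13.

13


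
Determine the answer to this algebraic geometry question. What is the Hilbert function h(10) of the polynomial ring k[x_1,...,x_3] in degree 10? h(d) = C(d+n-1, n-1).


The Hilbert function for the polynomial ring in 3 variables is:
h(d) = C(d+n-1, n-1)
h(10) = C(10+3-1, 3-1) = C(12, 2)
= 12! / (2! * 10!)
= 66

66


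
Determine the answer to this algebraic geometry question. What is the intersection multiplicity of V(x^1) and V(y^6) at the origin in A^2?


The intersection multiplicity of V(x^a) and V(y^b) at the origin is:
I(O; V(x^1), V(y^6)) = dim_k(k[x,y]/(x^1, y^6))
A basis for k[x,y]/(x^1, y^6) is the set of monomials x^i * y^j
where 0 <= i < 1 and 0 <= j < 6.
The number of such monomials is 1 * 6 = 6

6


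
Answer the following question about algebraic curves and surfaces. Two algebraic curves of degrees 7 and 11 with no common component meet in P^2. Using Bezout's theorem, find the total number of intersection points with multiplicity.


Bezout's theorem states the intersection count equals the product of degrees.
Intersection count = 7 * 11 = 77

77


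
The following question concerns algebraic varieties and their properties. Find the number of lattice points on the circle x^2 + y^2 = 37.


Systematically check integer values of x where x^2 <= 37.
For each valid x, check if 37 - x^2 is a perfect square.
x=1: 37 - 1 = 36, sqrt = 6 (valid)
x=6: 37 - 36 = 1, sqrt = 1 (valid)
Total integer solutions found: 8

8


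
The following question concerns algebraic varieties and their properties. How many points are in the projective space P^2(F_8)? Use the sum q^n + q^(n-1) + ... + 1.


P^2(F_8) has (q^(n+1) - 1)/(q - 1) points.
= 8^2 + 8^1 + 8^0
= 64 + 8 + 1
= 73

73


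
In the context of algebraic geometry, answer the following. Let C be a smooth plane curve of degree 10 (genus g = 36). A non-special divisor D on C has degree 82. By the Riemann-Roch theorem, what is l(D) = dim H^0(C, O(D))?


First, compute the genus of a smooth plane curve of degree 10:
g = (d-1)(d-2)/2 = (10-1)(10-2)/2 = 36
For a non-special divisor D (i.e., h^1(D) = 0), Riemann-Roch gives:
l(D) = deg(D) - g + 1
Since deg(D) = 82 >= 2g - 1 = 71, D is non-special.
l(D) = 82 - 36 + 1 = 47

47


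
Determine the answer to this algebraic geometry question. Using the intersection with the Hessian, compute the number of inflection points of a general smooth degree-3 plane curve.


For a general smooth plane curve C of degree d, the inflection points are
the intersection of C with its Hessian curve, which has degree 3(d-2).
By Bezout, the total intersection number is d * 3(d-2) = 3 * 3 = 9.
For a general curve every flex is ordinary, so each contributes
multiplicity 1 to C·Hess(C), and the number of distinct inflection
points is 3d(d-2).
Inflection points = 3*3*(3-2) = 3*3*1 = 9

9


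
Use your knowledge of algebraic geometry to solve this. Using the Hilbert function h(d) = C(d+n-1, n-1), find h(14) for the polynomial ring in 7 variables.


The Hilbert function for the polynomial ring in 7 variables is:
h(d) = C(d+n-1, n-1)
h(14) = C(14+7-1, 7-1) = C(20, 6)
= 20! / (6! * 14!)
= 38760

38760


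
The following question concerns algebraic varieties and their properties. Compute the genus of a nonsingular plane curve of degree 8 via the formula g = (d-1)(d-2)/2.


Using the genus formula for smooth plane curves:
g = (d-1)(d-2)/2
g = (8-1)(8-2)/2
g = 7*6/2
g = 42/2 = 21

21


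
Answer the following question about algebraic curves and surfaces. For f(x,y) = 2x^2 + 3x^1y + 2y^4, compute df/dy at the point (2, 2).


df/dy = 3*x^1 + 4*2*y^3
At (2,2): 3*2^1 + 4*2*2^3
= 6 + 64
= 70

70


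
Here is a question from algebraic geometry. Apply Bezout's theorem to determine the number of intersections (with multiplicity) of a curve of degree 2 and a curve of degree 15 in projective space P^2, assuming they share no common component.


Bezout's theorem states the intersection count equals the product of degrees.
Intersection count = 2 * 15 = 30

30


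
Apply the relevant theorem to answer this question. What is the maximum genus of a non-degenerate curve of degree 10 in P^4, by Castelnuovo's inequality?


Castelnuovo's bound: write d - 1 = m(r-1) + epsilon with 0 <= epsilon < r-1.
d - 1 = 10 - 1 = 9
r - 1 = 4 - 1 = 3
9 = 3*3 + 0, so m = 3, epsilon = 0
pi(d, r) = m(m-1)(r-1)/2 + m*epsilon
= 3*2*3/2 + 3*0
= 18/2 + 0
= 9 + 0 = 9

9


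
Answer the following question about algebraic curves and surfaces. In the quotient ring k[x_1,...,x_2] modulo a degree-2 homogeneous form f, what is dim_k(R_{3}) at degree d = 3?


For R = k[x_1,...,x_n]/(f) with f homogeneous of degree e:
The Hilbert series is (1 - t^e)/(1 - t)^n.
So h(d) = C(d+n-1, n-1) - C(d-e+n-1, n-1) for d >= e.
With n=2, e=2, d=3:
C(3+2-1, 2-1) = C(4, 1) = 4
C(3-2+2-1, 2-1) = C(2, 1) = 2
h(3) = 4 - 2 = 2

2


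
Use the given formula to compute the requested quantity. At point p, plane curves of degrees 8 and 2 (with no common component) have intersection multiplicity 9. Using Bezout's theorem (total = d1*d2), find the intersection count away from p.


By Bezout's theorem, the total intersection number is d1 * d2.
Total = 8 * 2 = 16
Intersection multiplicity at p = 9
Remaining intersections = 16 - 9 = 7

7


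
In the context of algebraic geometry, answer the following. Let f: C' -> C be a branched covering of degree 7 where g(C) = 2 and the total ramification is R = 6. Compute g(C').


Riemann-Hurwitz formula: 2g' - 2 = d(2g - 2) + R
Given: d = 7, g = 2, R = 6
2g' - 2 = 7*(2*2 - 2) + 6
2g' - 2 = 7*2 + 6
2g' - 2 = 14 + 6 = 20
2g' = 22
g' = 11

11


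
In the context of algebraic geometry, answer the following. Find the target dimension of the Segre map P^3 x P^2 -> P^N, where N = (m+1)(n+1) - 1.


The Segre embedding maps P^m x P^n into P^N via
all products of coordinates from each factor.
N = (m+1)(n+1) - 1
N = (3+1)(2+1) - 1
N = 4*3 - 1
N = 12 - 1 = 11

11


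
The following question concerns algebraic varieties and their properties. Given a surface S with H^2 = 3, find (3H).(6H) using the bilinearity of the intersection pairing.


Using bilinearity of the intersection pairing on a surface S:
(aH).(bH) = ab * (H.H)
We have H^2 = 3.
D.E = (3H).(6H) = 3*6*3
= 18*3
= 54

54


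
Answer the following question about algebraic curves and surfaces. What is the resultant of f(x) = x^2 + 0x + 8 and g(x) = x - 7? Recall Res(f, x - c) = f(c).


For Res(f, x - c), we evaluate f at x = c.
f(7) = 7^2 + 0*7 + 8
= 49 + 0 + 8
= 49 + 8 = 57
Res(f, g) = 57

57


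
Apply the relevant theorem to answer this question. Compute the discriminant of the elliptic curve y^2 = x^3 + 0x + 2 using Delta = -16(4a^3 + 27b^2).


Compute each component:
4a^3 = 4*0^3 = 4*0 = 0
27b^2 = 27*2^2 = 27*4 = 108
4a^3 + 27b^2 = 0 + 108 = 108
Delta = -16*108 = -1728

-1728


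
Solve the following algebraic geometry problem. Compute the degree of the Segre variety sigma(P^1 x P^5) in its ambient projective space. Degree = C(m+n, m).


The degree of the Segre variety P^1 x P^5 is C(m+n, m).
= C(6, 1)
= 6

6
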